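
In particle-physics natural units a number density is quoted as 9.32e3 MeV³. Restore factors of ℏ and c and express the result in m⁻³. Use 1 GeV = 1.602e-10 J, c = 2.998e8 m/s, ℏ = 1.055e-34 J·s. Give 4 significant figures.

1.211e42 m⁻³

Number density is [L]⁻³ = [E]³/(ℏc)³.
1 GeV³ → 1/(ℏc)³ × (1 GeV in J)³ = 1.299e47 m⁻³.
Convert the energy scale: 9.32e3 MeV³ = 9.32e-6 GeV³.
Result: 9.32e-6 × 1.299e47 = 1.211e42 m⁻³.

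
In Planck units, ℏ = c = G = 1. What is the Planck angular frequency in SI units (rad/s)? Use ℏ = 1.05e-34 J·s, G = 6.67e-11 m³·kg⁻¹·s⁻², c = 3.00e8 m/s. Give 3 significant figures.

The unique combination of the constants set to 1 with dimensions of angular frequency is ω_P = √(c⁵/(ℏG)).
  = √(3.47e86)
  = 1.86e43 rad/s

1.86e43 rad/s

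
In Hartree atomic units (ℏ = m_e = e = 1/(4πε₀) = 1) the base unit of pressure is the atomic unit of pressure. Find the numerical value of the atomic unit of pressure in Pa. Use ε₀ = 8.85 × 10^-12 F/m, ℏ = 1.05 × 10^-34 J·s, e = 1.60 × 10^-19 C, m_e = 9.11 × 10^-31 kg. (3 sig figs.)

3.01 × 10^13 Pa

P_au = E_h/a₀³ = m_e⁴e¹⁰/((4πε₀)⁵ℏ⁸)
E_h = 4.38 × 10^-18 J
a₀ = 5.26 × 10^-11 m
E_h/a₀³ = 3.01 × 10^13 Pa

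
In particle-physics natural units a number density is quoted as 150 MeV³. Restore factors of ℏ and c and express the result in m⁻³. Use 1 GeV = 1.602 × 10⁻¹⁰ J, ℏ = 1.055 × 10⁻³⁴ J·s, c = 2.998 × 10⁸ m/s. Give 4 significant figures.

Number density is [L]⁻³ = [E]³/(ℏc)³.
1 GeV³ → 1/(ℏc)³ × (1 GeV in J)³ = 1.299 × 10⁴⁷ m⁻³.
Convert the energy scale: 150 MeV³ = 1.50 × 10⁻⁷ GeV³.
Result: 1.50 × 10⁻⁷ × 1.299 × 10⁴⁷ = 1.949 × 10⁴⁰ m⁻³.

1.949 × 10⁴⁰ m⁻³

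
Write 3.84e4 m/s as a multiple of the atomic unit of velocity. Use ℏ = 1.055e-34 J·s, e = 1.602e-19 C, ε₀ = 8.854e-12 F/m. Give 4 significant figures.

atomic unit of velocity: v_au = e²/(4πε₀ℏ) = 2.186e6 m/s.
3.84e4 / 2.186e6 = 0.01756

0.01756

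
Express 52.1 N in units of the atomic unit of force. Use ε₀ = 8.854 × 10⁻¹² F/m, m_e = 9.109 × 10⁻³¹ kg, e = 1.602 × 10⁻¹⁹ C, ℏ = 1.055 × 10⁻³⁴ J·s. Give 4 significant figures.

6.338 × 10⁸

atomic unit of force: F_au = E_h/a₀ = m_e²e⁶/((4πε₀)³ℏ⁴) = 8.220 × 10⁻⁸ N.
52.1 / 8.220 × 10⁻⁸ = 6.338 × 10⁸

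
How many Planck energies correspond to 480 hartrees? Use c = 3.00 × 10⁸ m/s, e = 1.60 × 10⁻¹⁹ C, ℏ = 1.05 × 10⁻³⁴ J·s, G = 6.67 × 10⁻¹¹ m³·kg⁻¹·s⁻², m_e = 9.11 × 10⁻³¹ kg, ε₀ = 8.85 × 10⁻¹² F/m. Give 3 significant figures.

hartree: E_h = m_e e⁴/(4πε₀ℏ)² = 4.38 × 10⁻¹⁸ J
Planck energy: E_P = √(ℏc⁵/G) = 1.96 × 10⁹ J
480 × 4.38 × 10⁻¹⁸ / 1.96 × 10⁹ = 1.07 × 10⁻²⁴

1.07 × 10⁻²⁴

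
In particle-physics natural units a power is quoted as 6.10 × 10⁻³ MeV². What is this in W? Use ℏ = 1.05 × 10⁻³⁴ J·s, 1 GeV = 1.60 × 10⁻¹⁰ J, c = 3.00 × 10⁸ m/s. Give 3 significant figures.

1.49 × 10⁶ W

Power is [E]/[T] = [E]²/ℏ.
1 GeV² → 1/ℏ × (1 GeV in J)² = 2.44 × 10¹⁴ W.
Convert the energy scale: 6.10 × 10⁻³ MeV² = 6.10 × 10⁻⁹ GeV².
Result: 6.10 × 10⁻⁹ × 2.44 × 10¹⁴ = 1.49 × 10⁶ W.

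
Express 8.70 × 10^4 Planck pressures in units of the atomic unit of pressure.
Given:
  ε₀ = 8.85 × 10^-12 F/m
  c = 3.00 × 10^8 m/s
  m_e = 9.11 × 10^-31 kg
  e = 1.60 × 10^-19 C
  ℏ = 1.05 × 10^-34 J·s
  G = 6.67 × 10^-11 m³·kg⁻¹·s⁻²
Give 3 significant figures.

Planck pressure: p_P = c⁷/(ℏG²) = 4.68 × 10^113 Pa
atomic unit of pressure: P_au = E_h/a₀³ = m_e⁴e¹⁰/((4πε₀)⁵ℏ⁸) = 3.01 × 10^13 Pa
8.70 × 10^4 × 4.68 × 10^113 / 3.01 × 10^13 = 1.35 × 10^105

1.35 × 10^105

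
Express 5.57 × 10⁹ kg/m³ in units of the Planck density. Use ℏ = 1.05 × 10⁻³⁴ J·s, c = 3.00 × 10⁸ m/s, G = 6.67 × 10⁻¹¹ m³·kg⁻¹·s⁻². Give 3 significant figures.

Planck density: ρ_P = c⁵/(ℏG²) = 5.20 × 10⁹⁶ kg/m³.
5.57 × 10⁹ / 5.20 × 10⁹⁶ = 1.07 × 10⁻⁸⁷

1.07 × 10⁻⁸⁷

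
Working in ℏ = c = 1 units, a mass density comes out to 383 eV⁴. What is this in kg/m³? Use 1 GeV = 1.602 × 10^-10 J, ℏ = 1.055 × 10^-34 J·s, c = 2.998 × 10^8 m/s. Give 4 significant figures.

Mass density is [E]/(c²[L]³) = [E]⁴/(ℏ³c⁵).
1 GeV⁴ → 1/(ℏ³c⁵) × (1 GeV in J)⁴ = 2.316 × 10^20 kg/m³.
Convert the energy scale: 383 eV⁴ = 3.83 × 10^-34 GeV⁴.
Result: 3.83 × 10^-34 × 2.316 × 10^20 = 8.870 × 10^-14 kg/m³.

8.870 × 10^-14 kg/m³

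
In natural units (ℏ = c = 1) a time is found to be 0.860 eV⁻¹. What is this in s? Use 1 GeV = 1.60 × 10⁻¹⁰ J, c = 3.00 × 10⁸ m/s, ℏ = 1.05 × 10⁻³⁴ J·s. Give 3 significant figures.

A time is [E]⁻¹ in ℏ=c=1; restore one factor of ℏ.
1 GeV⁻¹ → ℏ × (1 GeV in J)⁻¹ = 6.56 × 10⁻²⁵ s.
Convert the energy scale: 0.860 eV⁻¹ = 8.60 × 10⁸ GeV⁻¹.
Result: 8.60 × 10⁸ × 6.56 × 10⁻²⁵ = 5.64 × 10⁻¹⁶ s.

5.64 × 10⁻¹⁶ s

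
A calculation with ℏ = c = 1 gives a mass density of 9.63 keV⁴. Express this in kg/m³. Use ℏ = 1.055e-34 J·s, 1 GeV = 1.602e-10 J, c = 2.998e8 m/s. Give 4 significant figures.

Mass density is [E]/(c²[L]³) = [E]⁴/(ℏ³c⁵).
1 GeV⁴ → 1/(ℏ³c⁵) × (1 GeV in J)⁴ = 2.316e20 kg/m³.
Convert the energy scale: 9.63 keV⁴ = 9.63e-24 GeV⁴.
Result: 9.63e-24 × 2.316e20 = 2.230e-3 kg/m³.

2.230e-3 kg/m³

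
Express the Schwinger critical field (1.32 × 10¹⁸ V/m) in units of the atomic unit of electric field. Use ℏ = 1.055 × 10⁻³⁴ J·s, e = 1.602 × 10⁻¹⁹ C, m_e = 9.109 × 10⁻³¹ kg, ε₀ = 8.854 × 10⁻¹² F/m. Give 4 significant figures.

atomic unit of electric field: E_au = E_h/(e a₀) = m_e²e⁵/((4πε₀)³ℏ⁴) = 5.131 × 10¹¹ V/m.
1.32 × 10¹⁸ / 5.131 × 10¹¹ = 2.573 × 10⁶

2.573 × 10⁶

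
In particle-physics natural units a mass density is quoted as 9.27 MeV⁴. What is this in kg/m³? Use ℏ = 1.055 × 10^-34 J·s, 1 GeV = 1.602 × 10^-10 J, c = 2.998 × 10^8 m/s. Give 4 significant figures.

2.147 × 10^9 kg/m³

Mass density is [E]/(c²[L]³) = [E]⁴/(ℏ³c⁵).
1 GeV⁴ → 1/(ℏ³c⁵) × (1 GeV in J)⁴ = 2.316 × 10^20 kg/m³.
Convert the energy scale: 9.27 MeV⁴ = 9.27 × 10^-12 GeV⁴.
Result: 9.27 × 10^-12 × 2.316 × 10^20 = 2.147 × 10^9 kg/m³.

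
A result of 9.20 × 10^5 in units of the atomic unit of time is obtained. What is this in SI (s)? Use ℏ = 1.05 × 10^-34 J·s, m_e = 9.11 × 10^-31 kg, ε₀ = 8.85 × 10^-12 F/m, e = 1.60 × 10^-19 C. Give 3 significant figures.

2.21 × 10^-11 s

One atomic unit of time: τ_au = (4πε₀)²ℏ³/(m_e e⁴) = 2.40 × 10^-17 s.
9.20 × 10^5 × 2.40 × 10^-17 s = 2.21 × 10^-11 s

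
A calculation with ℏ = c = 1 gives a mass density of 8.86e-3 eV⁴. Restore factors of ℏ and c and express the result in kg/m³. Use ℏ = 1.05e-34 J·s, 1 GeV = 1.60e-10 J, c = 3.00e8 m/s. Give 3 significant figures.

Mass density is [E]/(c²[L]³) = [E]⁴/(ℏ³c⁵).
1 GeV⁴ → 1/(ℏ³c⁵) × (1 GeV in J)⁴ = 2.33e20 kg/m³.
Convert the energy scale: 8.86e-3 eV⁴ = 8.86e-39 GeV⁴.
Result: 8.86e-39 × 2.33e20 = 2.06e-18 kg/m³.

2.06e-18 kg/m³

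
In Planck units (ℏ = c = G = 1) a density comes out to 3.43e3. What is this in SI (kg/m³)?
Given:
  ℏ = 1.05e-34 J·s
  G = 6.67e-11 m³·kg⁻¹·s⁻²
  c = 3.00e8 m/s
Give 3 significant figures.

One Planck density: ρ_P = c⁵/(ℏG²) = 5.20e96 kg/m³.
3.43e3 × 5.20e96 kg/m³ = 1.78e100 kg/m³

1.78e100 kg/m³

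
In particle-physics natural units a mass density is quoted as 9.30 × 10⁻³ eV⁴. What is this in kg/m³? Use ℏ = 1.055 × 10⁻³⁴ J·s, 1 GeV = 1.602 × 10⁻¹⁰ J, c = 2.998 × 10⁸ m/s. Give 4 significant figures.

2.154 × 10⁻¹⁸ kg/m³

Mass density is [E]/(c²[L]³) = [E]⁴/(ℏ³c⁵).
1 GeV⁴ → 1/(ℏ³c⁵) × (1 GeV in J)⁴ = 2.316 × 10²⁰ kg/m³.
Convert the energy scale: 9.30 × 10⁻³ eV⁴ = 9.30 × 10⁻³⁹ GeV⁴.
Result: 9.30 × 10⁻³⁹ × 2.316 × 10²⁰ = 2.154 × 10⁻¹⁸ kg/m³.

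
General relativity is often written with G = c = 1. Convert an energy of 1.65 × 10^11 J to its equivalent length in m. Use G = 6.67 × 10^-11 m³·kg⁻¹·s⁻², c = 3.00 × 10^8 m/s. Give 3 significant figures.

1.36 × 10^-33 m

Energy → length via G/c⁴.
1.65 × 10^11 J × (G/c⁴) = 1.36 × 10^-33 m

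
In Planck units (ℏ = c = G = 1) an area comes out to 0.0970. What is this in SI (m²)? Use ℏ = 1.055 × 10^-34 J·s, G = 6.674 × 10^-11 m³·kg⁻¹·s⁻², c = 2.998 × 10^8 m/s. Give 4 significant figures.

2.535 × 10^-71 m²

One Planck area: A_P = ℏG/c³ = 2.613 × 10^-70 m².
0.0970 × 2.613 × 10^-70 m² = 2.535 × 10^-71 m²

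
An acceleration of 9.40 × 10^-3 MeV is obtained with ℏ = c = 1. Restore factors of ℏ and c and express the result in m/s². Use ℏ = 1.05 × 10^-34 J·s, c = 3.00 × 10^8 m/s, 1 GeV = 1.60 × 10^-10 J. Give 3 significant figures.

Acceleration is [L]/[T]² = c·[E]/ℏ.
1 GeV → c/ℏ × (1 GeV in J) = 4.57 × 10^32 m/s².
Convert the energy scale: 9.40 × 10^-3 MeV = 9.40 × 10^-6 GeV.
Result: 9.40 × 10^-6 × 4.57 × 10^32 = 4.30 × 10^27 m/s².

4.30 × 10^27 m/s²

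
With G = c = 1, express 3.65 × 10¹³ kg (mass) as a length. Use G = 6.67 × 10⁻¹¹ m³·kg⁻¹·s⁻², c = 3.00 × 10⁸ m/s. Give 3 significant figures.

In G = c = 1 units mass has dimensions of length; the conversion factor is G/c².
3.65 × 10¹³ kg × (G/c²) = 2.71 × 10⁻¹⁴ m

2.71 × 10⁻¹⁴ m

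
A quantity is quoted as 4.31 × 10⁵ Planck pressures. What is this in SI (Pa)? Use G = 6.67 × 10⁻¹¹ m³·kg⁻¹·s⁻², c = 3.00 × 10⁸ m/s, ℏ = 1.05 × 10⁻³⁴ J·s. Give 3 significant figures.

One Planck pressure: p_P = c⁷/(ℏG²) = 4.68 × 10¹¹³ Pa.
4.31 × 10⁵ × 4.68 × 10¹¹³ Pa = 2.02 × 10¹¹⁹ Pa

2.02 × 10¹¹⁹ Pa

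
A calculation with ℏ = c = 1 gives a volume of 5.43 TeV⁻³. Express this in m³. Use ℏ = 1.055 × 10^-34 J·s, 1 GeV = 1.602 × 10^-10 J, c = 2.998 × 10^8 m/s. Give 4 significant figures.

4.179 × 10^-56 m³

Volume is [L]³ = [E]⁻³·(ℏc)³.
1 GeV⁻³ → (ℏc)³ × (1 GeV in J)⁻³ = 7.696 × 10^-48 m³.
Convert the energy scale: 5.43 TeV⁻³ = 5.43 × 10^-9 GeV⁻³.
Result: 5.43 × 10^-9 × 7.696 × 10^-48 = 4.179 × 10^-56 m³.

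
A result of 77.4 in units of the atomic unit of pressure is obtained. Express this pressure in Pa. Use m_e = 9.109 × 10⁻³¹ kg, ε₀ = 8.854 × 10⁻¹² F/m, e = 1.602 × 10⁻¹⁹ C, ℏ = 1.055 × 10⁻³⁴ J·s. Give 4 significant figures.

One atomic unit of pressure: P_au = E_h/a₀³ = m_e⁴e¹⁰/((4πε₀)⁵ℏ⁸) = 2.929 × 10¹³ Pa.
77.4 × 2.929 × 10¹³ Pa = 2.267 × 10¹⁵ Pa

2.267 × 10¹⁵ Pa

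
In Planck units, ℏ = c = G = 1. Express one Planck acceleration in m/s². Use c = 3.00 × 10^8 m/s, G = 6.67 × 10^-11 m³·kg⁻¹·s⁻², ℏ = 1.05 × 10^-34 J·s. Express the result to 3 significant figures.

Dimensional analysis gives a_P = √(c⁷/(ℏG)).
  = √(3.12 × 10^103)
  = 5.59 × 10^51 m/s²

5.59 × 10^51 m/s²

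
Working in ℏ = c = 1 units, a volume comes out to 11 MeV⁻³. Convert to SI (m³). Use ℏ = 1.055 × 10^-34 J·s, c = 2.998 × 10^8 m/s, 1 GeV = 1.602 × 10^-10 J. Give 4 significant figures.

Volume is [L]³ = [E]⁻³·(ℏc)³.
1 GeV⁻³ → (ℏc)³ × (1 GeV in J)⁻³ = 7.696 × 10^-48 m³.
Convert the energy scale: 11 MeV⁻³ = 1.10 × 10^10 GeV⁻³.
Result: 1.10 × 10^10 × 7.696 × 10^-48 = 8.466 × 10^-38 m³.

8.466 × 10^-38 m³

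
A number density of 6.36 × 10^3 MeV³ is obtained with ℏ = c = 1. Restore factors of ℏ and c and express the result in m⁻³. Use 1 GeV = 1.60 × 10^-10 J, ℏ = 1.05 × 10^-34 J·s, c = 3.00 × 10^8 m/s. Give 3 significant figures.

8.33 × 10^41 m⁻³

Number density is [L]⁻³ = [E]³/(ℏc)³.
1 GeV³ → 1/(ℏc)³ × (1 GeV in J)³ = 1.31 × 10^47 m⁻³.
Convert the energy scale: 6.36 × 10^3 MeV³ = 6.36 × 10^-6 GeV³.
Result: 6.36 × 10^-6 × 1.31 × 10^47 = 8.33 × 10^41 m⁻³.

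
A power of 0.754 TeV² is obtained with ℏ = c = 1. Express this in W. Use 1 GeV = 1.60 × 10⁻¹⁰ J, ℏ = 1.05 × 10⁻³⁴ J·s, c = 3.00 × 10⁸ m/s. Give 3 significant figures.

1.84 × 10²⁰ W

Power is [E]/[T] = [E]²/ℏ.
1 GeV² → 1/ℏ × (1 GeV in J)² = 2.44 × 10¹⁴ W.
Convert the energy scale: 0.754 TeV² = 7.54 × 10⁵ GeV².
Result: 7.54 × 10⁵ × 2.44 × 10¹⁴ = 1.84 × 10²⁰ W.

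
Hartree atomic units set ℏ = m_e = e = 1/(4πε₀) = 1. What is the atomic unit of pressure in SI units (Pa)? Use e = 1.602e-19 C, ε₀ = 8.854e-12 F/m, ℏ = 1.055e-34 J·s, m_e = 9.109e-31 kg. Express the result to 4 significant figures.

2.929e13 Pa

Dimensional analysis gives P_au = E_h/a₀³ = m_e⁴e¹⁰/((4πε₀)⁵ℏ⁸).
E_h = 4.354e-18 J
a₀ = 5.297e-11 m
E_h/a₀³ = 2.929e13 Pa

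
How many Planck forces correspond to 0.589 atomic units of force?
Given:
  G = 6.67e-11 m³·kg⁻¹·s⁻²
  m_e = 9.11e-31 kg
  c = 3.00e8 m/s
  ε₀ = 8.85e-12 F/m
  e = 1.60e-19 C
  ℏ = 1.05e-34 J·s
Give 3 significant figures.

atomic unit of force: F_au = E_h/a₀ = m_e²e⁶/((4πε₀)³ℏ⁴) = 8.33e-8 N
Planck force: F_P = c⁴/G = 1.21e44 N
0.589 × 8.33e-8 / 1.21e44 = 4.04e-52

4.04e-52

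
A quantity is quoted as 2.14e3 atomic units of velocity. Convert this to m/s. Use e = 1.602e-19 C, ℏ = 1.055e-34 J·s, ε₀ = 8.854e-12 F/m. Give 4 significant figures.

One atomic unit of velocity: v_au = e²/(4πε₀ℏ) = 2.186e6 m/s.
2.14e3 × 2.186e6 m/s = 4.679e9 m/s

4.679e9 m/s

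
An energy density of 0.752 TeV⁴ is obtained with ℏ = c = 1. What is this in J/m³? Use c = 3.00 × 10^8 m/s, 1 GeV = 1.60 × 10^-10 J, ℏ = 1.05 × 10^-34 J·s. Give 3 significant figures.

1.58 × 10^49 J/m³

[E]/[L]³ = [E]⁴/(ℏc)³; restore (ℏc)⁻³.
1 GeV⁴ → 1/(ℏc)³ × (1 GeV in J)⁴ = 2.10 × 10^37 J/m³.
Convert the energy scale: 0.752 TeV⁴ = 7.52 × 10^11 GeV⁴.
Result: 7.52 × 10^11 × 2.10 × 10^37 = 1.58 × 10^49 J/m³.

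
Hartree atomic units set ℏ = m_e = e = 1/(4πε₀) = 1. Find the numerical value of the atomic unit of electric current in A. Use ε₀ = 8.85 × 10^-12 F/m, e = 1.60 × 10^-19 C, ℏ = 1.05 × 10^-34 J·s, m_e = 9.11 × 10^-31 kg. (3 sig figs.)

6.67 × 10^-3 A

Dimensional analysis gives I_au = e E_h/ℏ = m_e e⁵/((4πε₀)²ℏ³).
E_h = 4.38 × 10^-18 J
e·E_h/ℏ = 6.67 × 10^-3 A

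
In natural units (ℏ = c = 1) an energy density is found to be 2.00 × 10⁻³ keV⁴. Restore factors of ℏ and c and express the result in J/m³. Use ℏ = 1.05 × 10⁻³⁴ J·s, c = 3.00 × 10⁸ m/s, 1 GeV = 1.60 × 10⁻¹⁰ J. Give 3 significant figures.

[E]/[L]³ = [E]⁴/(ℏc)³; restore (ℏc)⁻³.
1 GeV⁴ → 1/(ℏc)³ × (1 GeV in J)⁴ = 2.10 × 10³⁷ J/m³.
Convert the energy scale: 2.00 × 10⁻³ keV⁴ = 2.00 × 10⁻²⁷ GeV⁴.
Result: 2.00 × 10⁻²⁷ × 2.10 × 10³⁷ = 4.19 × 10¹⁰ J/m³.

4.19 × 10¹⁰ J/m³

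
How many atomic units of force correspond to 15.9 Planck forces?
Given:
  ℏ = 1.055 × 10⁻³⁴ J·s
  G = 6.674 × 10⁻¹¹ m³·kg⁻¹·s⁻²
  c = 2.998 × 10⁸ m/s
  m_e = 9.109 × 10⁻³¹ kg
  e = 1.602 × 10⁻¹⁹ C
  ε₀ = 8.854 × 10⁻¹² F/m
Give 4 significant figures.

Planck force: F_P = c⁴/G = 1.210 × 10⁴⁴ N
atomic unit of force: F_au = E_h/a₀ = m_e²e⁶/((4πε₀)³ℏ⁴) = 8.220 × 10⁻⁸ N
15.9 × 1.210 × 10⁴⁴ / 8.220 × 10⁻⁸ = 2.341 × 10⁵²

2.341 × 10⁵²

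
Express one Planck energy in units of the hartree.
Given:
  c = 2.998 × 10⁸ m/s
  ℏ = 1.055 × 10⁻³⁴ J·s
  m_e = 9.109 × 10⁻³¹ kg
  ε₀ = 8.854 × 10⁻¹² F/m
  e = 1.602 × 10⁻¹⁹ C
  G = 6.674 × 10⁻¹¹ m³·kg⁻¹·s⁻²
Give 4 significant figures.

Planck energy: E_P = √(ℏc⁵/G) = 1.957 × 10⁹ J
hartree: E_h = m_e e⁴/(4πε₀ℏ)² = 4.354 × 10⁻¹⁸ J
ratio = 1.957 × 10⁹ / 4.354 × 10⁻¹⁸ = 4.494 × 10²⁶

4.494 × 10²⁶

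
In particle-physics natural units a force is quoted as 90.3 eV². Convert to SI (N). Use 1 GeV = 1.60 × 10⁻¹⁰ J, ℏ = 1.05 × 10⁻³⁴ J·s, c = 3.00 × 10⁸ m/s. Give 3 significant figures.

7.34 × 10⁻¹¹ N

Force is [E]/[L] = [E]²/(ℏc); restore (ℏc)⁻¹.
1 GeV² → 1/(ℏc) × (1 GeV in J)² = 8.13 × 10⁵ N.
Convert the energy scale: 90.3 eV² = 9.03 × 10⁻¹⁷ GeV².
Result: 9.03 × 10⁻¹⁷ × 8.13 × 10⁵ = 7.34 × 10⁻¹¹ N.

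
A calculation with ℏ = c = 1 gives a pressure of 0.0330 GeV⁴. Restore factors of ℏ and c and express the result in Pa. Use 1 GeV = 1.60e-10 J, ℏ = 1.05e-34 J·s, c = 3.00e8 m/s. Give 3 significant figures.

6.92e35 Pa

Pressure is [E]/[L]³ = [E]⁴/(ℏc)³.
1 GeV⁴ → 1/(ℏc)³ × (1 GeV in J)⁴ = 2.10e37 Pa.
Result: 0.0330 × 2.10e37 = 6.92e35 Pa.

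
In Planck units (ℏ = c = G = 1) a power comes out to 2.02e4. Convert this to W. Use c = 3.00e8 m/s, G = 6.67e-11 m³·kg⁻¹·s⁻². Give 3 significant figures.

One Planck power: P_P = c⁵/G = 3.64e52 W.
2.02e4 × 3.64e52 W = 7.36e56 W

7.36e56 W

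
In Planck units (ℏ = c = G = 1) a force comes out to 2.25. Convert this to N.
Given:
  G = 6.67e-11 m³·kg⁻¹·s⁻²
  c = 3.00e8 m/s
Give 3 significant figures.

One Planck force: F_P = c⁴/G = 1.21e44 N.
2.25 × 1.21e44 N = 2.73e44 N

2.73e44 N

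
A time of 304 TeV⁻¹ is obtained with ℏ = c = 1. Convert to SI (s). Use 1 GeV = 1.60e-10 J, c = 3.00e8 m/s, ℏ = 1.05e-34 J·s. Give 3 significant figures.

2.00e-25 s

A time is [E]⁻¹ in ℏ=c=1; restore one factor of ℏ.
1 GeV⁻¹ → ℏ × (1 GeV in J)⁻¹ = 6.56e-25 s.
Convert the energy scale: 304 TeV⁻¹ = 0.304 GeV⁻¹.
Result: 0.304 × 6.56e-25 = 2.00e-25 s.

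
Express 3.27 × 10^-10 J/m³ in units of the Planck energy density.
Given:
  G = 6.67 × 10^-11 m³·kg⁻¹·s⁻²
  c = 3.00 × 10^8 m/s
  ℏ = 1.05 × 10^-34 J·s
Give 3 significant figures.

Planck energy density: u_P = c⁷/(ℏG²) = 4.68 × 10^113 J/m³.
3.27 × 10^-10 / 4.68 × 10^113 = 6.98 × 10^-124

6.98 × 10^-124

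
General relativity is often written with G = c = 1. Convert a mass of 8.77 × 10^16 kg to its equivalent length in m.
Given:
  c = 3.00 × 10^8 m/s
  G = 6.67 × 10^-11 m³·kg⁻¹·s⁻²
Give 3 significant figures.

In G = c = 1 units mass has dimensions of length; the conversion factor is G/c².
8.77 × 10^16 kg × (G/c²) = 6.50 × 10^-11 m

6.50 × 10^-11 m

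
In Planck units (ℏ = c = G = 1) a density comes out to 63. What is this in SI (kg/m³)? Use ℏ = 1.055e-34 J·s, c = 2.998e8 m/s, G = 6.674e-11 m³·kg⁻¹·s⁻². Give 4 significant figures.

One Planck density: ρ_P = c⁵/(ℏG²) = 5.154e96 kg/m³.
63 × 5.154e96 kg/m³ = 3.247e98 kg/m³

3.247e98 kg/m³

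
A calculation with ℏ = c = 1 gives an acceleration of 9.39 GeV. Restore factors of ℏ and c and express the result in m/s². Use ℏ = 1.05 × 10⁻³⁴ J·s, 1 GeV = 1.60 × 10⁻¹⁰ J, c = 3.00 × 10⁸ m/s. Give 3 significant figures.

Acceleration is [L]/[T]² = c·[E]/ℏ.
1 GeV → c/ℏ × (1 GeV in J) = 4.57 × 10³² m/s².
Result: 9.39 × 4.57 × 10³² = 4.29 × 10³³ m/s².

4.29 × 10³³ m/s²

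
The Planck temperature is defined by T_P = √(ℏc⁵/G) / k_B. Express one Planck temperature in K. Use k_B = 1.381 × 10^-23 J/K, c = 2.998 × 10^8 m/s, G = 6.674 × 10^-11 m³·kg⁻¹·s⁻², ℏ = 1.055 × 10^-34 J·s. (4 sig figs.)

1.417 × 10^32 K

T_P = √(ℏc⁵/G) / k_B
  = √(3.828 × 10^18) × 7.241 × 10^22
  = 1.417 × 10^32 K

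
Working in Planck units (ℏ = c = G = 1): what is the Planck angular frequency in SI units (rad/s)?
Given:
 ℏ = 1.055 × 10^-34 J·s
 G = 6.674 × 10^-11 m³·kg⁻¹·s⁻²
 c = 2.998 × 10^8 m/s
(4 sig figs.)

From ℏ = c = G = 1 the angular frequency scale is ω_P = √(c⁵/(ℏG)).
  = √(3.440 × 10^86)
  = 1.855 × 10^43 rad/s

1.855 × 10^43 rad/s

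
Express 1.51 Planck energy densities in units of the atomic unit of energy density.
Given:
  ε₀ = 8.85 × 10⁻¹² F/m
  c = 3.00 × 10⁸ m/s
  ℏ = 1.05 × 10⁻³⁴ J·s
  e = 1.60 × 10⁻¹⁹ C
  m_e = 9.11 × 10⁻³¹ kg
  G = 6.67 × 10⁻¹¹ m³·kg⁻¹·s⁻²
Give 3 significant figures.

2.35 × 10¹⁰⁰

Planck energy density: u_P = c⁷/(ℏG²) = 4.68 × 10¹¹³ J/m³
atomic unit of energy density: u_au = E_h/a₀³ = m_e⁴e¹⁰/((4πε₀)⁵ℏ⁸) = 3.01 × 10¹³ J/m³
1.51 × 4.68 × 10¹¹³ / 3.01 × 10¹³ = 2.35 × 10¹⁰⁰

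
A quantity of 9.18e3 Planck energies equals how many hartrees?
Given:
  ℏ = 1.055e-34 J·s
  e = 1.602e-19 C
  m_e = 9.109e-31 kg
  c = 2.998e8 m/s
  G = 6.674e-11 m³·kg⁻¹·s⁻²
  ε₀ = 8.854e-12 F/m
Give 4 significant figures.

Planck energy: E_P = √(ℏc⁵/G) = 1.957e9 J
hartree: E_h = m_e e⁴/(4πε₀ℏ)² = 4.354e-18 J
9.18e3 × 1.957e9 / 4.354e-18 = 4.125e30

4.125e30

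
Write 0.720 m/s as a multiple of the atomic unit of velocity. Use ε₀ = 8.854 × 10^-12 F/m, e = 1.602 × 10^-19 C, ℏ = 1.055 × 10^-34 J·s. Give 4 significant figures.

3.293 × 10^-7

atomic unit of velocity: v_au = e²/(4πε₀ℏ) = 2.186 × 10^6 m/s.
0.720 / 2.186 × 10^6 = 3.293 × 10^-7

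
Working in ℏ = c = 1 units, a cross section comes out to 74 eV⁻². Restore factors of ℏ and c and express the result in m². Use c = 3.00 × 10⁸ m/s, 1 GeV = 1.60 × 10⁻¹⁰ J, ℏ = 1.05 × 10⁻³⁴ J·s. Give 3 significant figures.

2.87 × 10⁻¹² m²

Area is [L]² = [E]⁻²·(ℏc)²; restore (ℏc)².
1 GeV⁻² → (ℏc)² × (1 GeV in J)⁻² = 3.88 × 10⁻³² m².
Convert the energy scale: 74 eV⁻² = 7.40 × 10¹⁹ GeV⁻².
Result: 7.40 × 10¹⁹ × 3.88 × 10⁻³² = 2.87 × 10⁻¹² m².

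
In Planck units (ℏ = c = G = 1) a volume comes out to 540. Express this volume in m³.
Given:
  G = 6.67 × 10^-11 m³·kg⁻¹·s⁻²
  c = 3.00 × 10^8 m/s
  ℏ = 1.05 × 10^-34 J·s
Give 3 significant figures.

2.26 × 10^-102 m³

One Planck volume: V_P = (ℏG/c³)^(3/2) = 4.18 × 10^-105 m³.
540 × 4.18 × 10^-105 m³ = 2.26 × 10^-102 m³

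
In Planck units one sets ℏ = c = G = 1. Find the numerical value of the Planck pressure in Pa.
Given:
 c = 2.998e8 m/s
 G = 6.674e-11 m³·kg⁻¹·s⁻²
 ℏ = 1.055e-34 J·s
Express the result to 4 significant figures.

p_P = c⁷/(ℏG²)
  = 2.177e59 / 4.699e-55
  = 4.632e113 Pa

4.632e113 Pa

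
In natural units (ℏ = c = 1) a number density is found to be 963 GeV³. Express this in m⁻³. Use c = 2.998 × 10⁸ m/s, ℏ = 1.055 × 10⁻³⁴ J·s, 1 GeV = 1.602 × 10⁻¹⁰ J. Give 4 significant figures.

Number density is [L]⁻³ = [E]³/(ℏc)³.
1 GeV³ → 1/(ℏc)³ × (1 GeV in J)³ = 1.299 × 10⁴⁷ m⁻³.
Result: 963 × 1.299 × 10⁴⁷ = 1.251 × 10⁵⁰ m⁻³.

1.251 × 10⁵⁰ m⁻³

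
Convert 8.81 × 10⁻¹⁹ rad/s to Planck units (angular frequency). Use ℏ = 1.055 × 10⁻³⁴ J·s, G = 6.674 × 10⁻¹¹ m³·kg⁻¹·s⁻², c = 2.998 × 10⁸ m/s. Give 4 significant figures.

4.750 × 10⁻⁶²

Planck angular frequency: ω_P = √(c⁵/(ℏG)) = 1.855 × 10⁴³ rad/s.
8.81 × 10⁻¹⁹ / 1.855 × 10⁴³ = 4.750 × 10⁻⁶²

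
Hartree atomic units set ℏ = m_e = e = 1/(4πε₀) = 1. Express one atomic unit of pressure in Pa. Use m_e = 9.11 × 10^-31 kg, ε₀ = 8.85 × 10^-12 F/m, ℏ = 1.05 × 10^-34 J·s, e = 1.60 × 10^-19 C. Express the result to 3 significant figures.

The unique combination of the constants set to 1 with dimensions of pressure is P_au = E_h/a₀³ = m_e⁴e¹⁰/((4πε₀)⁵ℏ⁸).
E_h = 4.38 × 10^-18 J
a₀ = 5.26 × 10^-11 m
E_h/a₀³ = 3.01 × 10^13 Pa

3.01 × 10^13 Pa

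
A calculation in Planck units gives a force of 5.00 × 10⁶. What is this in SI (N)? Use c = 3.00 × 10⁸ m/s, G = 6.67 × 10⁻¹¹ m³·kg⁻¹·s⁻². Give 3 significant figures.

6.07 × 10⁵⁰ N

One Planck force: F_P = c⁴/G = 1.21 × 10⁴⁴ N.
5.00 × 10⁶ × 1.21 × 10⁴⁴ N = 6.07 × 10⁵⁰ N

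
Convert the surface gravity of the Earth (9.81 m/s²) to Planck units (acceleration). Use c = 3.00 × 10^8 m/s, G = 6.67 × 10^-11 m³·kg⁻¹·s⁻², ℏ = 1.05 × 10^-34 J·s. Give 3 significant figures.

Planck acceleration: a_P = √(c⁷/(ℏG)) = 5.59 × 10^51 m/s².
9.81 / 5.59 × 10^51 = 1.76 × 10^-51

1.76 × 10^-51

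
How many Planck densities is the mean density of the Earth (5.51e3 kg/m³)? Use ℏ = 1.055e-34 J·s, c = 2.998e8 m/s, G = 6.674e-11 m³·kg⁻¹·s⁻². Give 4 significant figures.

1.069e-93

Planck density: ρ_P = c⁵/(ℏG²) = 5.154e96 kg/m³.
5.51e3 / 5.154e96 = 1.069e-93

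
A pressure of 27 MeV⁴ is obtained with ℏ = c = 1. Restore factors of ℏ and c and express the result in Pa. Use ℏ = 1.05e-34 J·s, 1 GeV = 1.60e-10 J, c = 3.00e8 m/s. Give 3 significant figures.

5.66e26 Pa

Pressure is [E]/[L]³ = [E]⁴/(ℏc)³.
1 GeV⁴ → 1/(ℏc)³ × (1 GeV in J)⁴ = 2.10e37 Pa.
Convert the energy scale: 27 MeV⁴ = 2.70e-11 GeV⁴.
Result: 2.70e-11 × 2.10e37 = 5.66e26 Pa.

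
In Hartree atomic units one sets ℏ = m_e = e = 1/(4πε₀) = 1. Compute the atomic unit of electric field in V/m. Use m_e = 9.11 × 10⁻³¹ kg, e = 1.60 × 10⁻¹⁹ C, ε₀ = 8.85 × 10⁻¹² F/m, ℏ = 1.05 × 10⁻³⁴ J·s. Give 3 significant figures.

5.20 × 10¹¹ V/m

E_au = E_h/(e a₀) = m_e²e⁵/((4πε₀)³ℏ⁴)
E_h = 4.38 × 10⁻¹⁸ J
a₀ = 5.26 × 10⁻¹¹ m
E_h/(e·a₀) = 5.20 × 10¹¹ V/m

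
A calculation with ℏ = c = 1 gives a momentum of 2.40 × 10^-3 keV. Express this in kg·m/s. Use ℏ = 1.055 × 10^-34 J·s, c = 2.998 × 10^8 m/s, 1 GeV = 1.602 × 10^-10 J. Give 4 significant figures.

1.282 × 10^-27 kg·m/s

Momentum is [E]/c; divide by c.
1 GeV → 1/c × (1 GeV in J) = 5.344 × 10^-19 kg·m/s.
Convert the energy scale: 2.40 × 10^-3 keV = 2.40 × 10^-9 GeV.
Result: 2.40 × 10^-9 × 5.344 × 10^-19 = 1.282 × 10^-27 kg·m/s.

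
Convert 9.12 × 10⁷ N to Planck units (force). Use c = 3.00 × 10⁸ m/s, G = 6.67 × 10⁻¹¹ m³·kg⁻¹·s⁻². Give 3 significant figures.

7.51 × 10⁻³⁷

Planck force: F_P = c⁴/G = 1.21 × 10⁴⁴ N.
9.12 × 10⁷ / 1.21 × 10⁴⁴ = 7.51 × 10⁻³⁷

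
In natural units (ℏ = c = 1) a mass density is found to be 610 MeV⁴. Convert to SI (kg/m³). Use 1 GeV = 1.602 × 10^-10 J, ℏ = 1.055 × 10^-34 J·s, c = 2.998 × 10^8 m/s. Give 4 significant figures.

Mass density is [E]/(c²[L]³) = [E]⁴/(ℏ³c⁵).
1 GeV⁴ → 1/(ℏ³c⁵) × (1 GeV in J)⁴ = 2.316 × 10^20 kg/m³.
Convert the energy scale: 610 MeV⁴ = 6.10 × 10^-10 GeV⁴.
Result: 6.10 × 10^-10 × 2.316 × 10^20 = 1.413 × 10^11 kg/m³.

1.413 × 10^11 kg/m³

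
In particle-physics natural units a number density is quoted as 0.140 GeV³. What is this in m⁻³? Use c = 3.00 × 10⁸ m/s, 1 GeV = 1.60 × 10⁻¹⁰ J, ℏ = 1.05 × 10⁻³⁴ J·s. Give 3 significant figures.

Number density is [L]⁻³ = [E]³/(ℏc)³.
1 GeV³ → 1/(ℏc)³ × (1 GeV in J)³ = 1.31 × 10⁴⁷ m⁻³.
Result: 0.140 × 1.31 × 10⁴⁷ = 1.83 × 10⁴⁶ m⁻³.

1.83 × 10⁴⁶ m⁻³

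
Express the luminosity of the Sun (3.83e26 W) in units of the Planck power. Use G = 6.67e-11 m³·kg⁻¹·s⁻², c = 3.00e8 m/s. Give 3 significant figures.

1.05e-26

Planck power: P_P = c⁵/G = 3.64e52 W.
3.83e26 / 3.64e52 = 1.05e-26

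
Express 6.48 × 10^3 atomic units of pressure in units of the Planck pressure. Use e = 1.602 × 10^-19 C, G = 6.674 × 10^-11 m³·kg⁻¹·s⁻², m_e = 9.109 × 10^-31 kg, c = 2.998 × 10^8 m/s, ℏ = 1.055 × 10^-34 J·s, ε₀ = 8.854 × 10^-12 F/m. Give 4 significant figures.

4.098 × 10^-97

atomic unit of pressure: P_au = E_h/a₀³ = m_e⁴e¹⁰/((4πε₀)⁵ℏ⁸) = 2.929 × 10^13 Pa
Planck pressure: p_P = c⁷/(ℏG²) = 4.632 × 10^113 Pa
6.48 × 10^3 × 2.929 × 10^13 / 4.632 × 10^113 = 4.098 × 10^-97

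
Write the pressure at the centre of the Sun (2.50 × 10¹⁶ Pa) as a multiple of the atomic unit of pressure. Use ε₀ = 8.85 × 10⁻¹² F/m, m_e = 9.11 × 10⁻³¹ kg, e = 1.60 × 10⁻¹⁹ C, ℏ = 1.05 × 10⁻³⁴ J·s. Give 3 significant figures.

830

atomic unit of pressure: P_au = E_h/a₀³ = m_e⁴e¹⁰/((4πε₀)⁵ℏ⁸) = 3.01 × 10¹³ Pa.
2.50 × 10¹⁶ / 3.01 × 10¹³ = 830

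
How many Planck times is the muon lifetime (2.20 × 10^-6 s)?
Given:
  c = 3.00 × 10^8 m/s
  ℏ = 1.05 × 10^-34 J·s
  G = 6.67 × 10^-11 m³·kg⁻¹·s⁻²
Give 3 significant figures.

4.10 × 10^37

Planck time: t_P = √(ℏG/c⁵) = 5.37 × 10^-44 s.
2.20 × 10^-6 / 5.37 × 10^-44 = 4.10 × 10^37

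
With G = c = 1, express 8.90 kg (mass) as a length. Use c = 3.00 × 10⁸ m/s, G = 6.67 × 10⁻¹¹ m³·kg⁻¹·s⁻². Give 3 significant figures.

In G = c = 1 units mass has dimensions of length; the conversion factor is G/c².
8.90 kg × (G/c²) = 6.60 × 10⁻²⁷ m

6.60 × 10⁻²⁷ m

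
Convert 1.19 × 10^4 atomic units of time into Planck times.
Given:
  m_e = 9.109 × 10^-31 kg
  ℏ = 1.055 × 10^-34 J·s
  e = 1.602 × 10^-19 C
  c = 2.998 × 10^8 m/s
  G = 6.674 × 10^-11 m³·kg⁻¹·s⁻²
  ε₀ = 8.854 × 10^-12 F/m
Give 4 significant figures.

atomic unit of time: τ_au = (4πε₀)²ℏ³/(m_e e⁴) = 2.423 × 10^-17 s
Planck time: t_P = √(ℏG/c⁵) = 5.392 × 10^-44 s
1.19 × 10^4 × 2.423 × 10^-17 / 5.392 × 10^-44 = 5.347 × 10^30

5.347 × 10^30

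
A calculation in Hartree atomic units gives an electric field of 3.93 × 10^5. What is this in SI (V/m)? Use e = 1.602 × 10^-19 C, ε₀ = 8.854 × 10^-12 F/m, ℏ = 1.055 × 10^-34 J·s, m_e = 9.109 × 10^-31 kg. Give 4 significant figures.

One atomic unit of electric field: E_au = E_h/(e a₀) = m_e²e⁵/((4πε₀)³ℏ⁴) = 5.131 × 10^11 V/m.
3.93 × 10^5 × 5.131 × 10^11 V/m = 2.016 × 10^17 V/m

2.016 × 10^17 V/m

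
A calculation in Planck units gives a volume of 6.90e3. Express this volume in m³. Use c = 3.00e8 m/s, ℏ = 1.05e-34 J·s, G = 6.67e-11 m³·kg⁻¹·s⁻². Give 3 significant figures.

One Planck volume: V_P = (ℏG/c³)^(3/2) = 4.18e-105 m³.
6.90e3 × 4.18e-105 m³ = 2.88e-101 m³

2.88e-101 m³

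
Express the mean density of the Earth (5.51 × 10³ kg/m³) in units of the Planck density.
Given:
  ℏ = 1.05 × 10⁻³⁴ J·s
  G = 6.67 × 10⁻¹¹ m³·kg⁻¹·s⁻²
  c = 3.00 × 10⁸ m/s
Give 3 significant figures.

1.06 × 10⁻⁹³

Planck density: ρ_P = c⁵/(ℏG²) = 5.20 × 10⁹⁶ kg/m³.
5.51 × 10³ / 5.20 × 10⁹⁶ = 1.06 × 10⁻⁹³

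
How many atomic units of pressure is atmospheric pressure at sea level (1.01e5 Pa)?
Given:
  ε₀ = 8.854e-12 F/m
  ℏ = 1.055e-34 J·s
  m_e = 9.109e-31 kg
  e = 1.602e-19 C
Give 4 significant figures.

atomic unit of pressure: P_au = E_h/a₀³ = m_e⁴e¹⁰/((4πε₀)⁵ℏ⁸) = 2.929e13 Pa.
1.01e5 / 2.929e13 = 3.448e-9

3.448e-9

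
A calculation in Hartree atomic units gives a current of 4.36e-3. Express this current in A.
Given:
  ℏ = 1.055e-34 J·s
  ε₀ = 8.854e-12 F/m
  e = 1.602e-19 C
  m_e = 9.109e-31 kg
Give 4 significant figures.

One atomic unit of electric current: I_au = e E_h/ℏ = m_e e⁵/((4πε₀)²ℏ³) = 6.612e-3 A.
4.36e-3 × 6.612e-3 A = 2.883e-5 A

2.883e-5 A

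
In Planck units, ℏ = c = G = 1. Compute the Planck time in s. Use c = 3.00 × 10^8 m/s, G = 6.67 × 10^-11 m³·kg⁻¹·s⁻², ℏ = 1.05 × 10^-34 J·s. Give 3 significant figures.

Dimensional analysis gives t_P = √(ℏG/c⁵).
  = √(2.88 × 10^-87)
  = 5.37 × 10^-44 s

5.37 × 10^-44 s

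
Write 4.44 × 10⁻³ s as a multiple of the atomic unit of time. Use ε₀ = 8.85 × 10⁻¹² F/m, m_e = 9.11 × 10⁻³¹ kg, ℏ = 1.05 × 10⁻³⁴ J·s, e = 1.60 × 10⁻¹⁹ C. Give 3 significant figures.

1.85 × 10¹⁴

atomic unit of time: τ_au = (4πε₀)²ℏ³/(m_e e⁴) = 2.40 × 10⁻¹⁷ s.
4.44 × 10⁻³ / 2.40 × 10⁻¹⁷ = 1.85 × 10¹⁴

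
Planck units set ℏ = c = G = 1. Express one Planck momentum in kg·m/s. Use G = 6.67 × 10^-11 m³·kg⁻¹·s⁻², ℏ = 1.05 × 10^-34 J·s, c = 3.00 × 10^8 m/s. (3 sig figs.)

6.52 kg·m/s

The unique combination of the constants set to 1 with dimensions of momentum is p_P = √(ℏc³/G).
  = √(42.5)
  = 6.52 kg·m/s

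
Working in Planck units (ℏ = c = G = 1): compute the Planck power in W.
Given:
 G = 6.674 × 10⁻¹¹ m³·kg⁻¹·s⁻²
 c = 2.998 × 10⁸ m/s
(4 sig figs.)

3.629 × 10⁵² W

Dimensional analysis gives P_P = c⁵/G.
  = 2.422 × 10⁴² / 6.674 × 10⁻¹¹
  = 3.629 × 10⁵² W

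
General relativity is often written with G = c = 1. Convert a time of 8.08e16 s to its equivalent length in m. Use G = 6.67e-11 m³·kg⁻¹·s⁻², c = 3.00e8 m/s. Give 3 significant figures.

Time → length via c.
8.08e16 s × (c) = 2.42e25 m

2.42e25 m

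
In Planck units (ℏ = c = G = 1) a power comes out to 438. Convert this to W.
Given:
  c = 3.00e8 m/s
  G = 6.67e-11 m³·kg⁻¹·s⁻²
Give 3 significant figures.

1.60e55 W

One Planck power: P_P = c⁵/G = 3.64e52 W.
438 × 3.64e52 W = 1.60e55 W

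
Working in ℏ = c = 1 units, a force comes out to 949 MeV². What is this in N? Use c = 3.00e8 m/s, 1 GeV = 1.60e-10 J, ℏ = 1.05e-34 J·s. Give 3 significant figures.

Force is [E]/[L] = [E]²/(ℏc); restore (ℏc)⁻¹.
1 GeV² → 1/(ℏc) × (1 GeV in J)² = 8.13e5 N.
Convert the energy scale: 949 MeV² = 9.49e-4 GeV².
Result: 9.49e-4 × 8.13e5 = 771 N.

771 N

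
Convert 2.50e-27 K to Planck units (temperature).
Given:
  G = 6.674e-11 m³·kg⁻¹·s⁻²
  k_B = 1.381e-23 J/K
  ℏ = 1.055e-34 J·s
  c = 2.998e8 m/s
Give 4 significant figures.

Planck temperature: T_P = √(ℏc⁵/G) / k_B = 1.417e32 K.
2.50e-27 / 1.417e32 = 1.764e-59

1.764e-59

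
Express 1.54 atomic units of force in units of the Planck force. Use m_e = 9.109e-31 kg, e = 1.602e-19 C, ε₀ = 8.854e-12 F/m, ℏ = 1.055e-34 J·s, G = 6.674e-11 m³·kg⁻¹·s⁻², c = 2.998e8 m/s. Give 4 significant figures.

1.046e-51

atomic unit of force: F_au = E_h/a₀ = m_e²e⁶/((4πε₀)³ℏ⁴) = 8.220e-8 N
Planck force: F_P = c⁴/G = 1.210e44 N
1.54 × 8.220e-8 / 1.210e44 = 1.046e-51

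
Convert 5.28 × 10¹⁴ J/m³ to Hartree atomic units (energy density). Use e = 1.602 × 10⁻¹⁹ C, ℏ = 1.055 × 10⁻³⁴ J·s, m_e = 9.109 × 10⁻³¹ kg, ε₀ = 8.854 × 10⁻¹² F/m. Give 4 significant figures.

18.03

atomic unit of energy density: u_au = E_h/a₀³ = m_e⁴e¹⁰/((4πε₀)⁵ℏ⁸) = 2.929 × 10¹³ J/m³.
5.28 × 10¹⁴ / 2.929 × 10¹³ = 18.03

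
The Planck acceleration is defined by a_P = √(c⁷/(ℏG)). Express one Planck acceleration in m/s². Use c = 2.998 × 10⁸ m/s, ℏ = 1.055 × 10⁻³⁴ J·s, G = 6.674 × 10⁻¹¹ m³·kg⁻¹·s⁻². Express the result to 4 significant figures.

5.560 × 10⁵¹ m/s²

a_P = √(c⁷/(ℏG))
  = √(3.092 × 10¹⁰³)
  = 5.560 × 10⁵¹ m/s²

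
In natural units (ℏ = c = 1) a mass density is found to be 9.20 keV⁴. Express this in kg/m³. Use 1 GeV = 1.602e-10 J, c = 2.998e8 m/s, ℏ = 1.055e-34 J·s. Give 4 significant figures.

2.131e-3 kg/m³

Mass density is [E]/(c²[L]³) = [E]⁴/(ℏ³c⁵).
1 GeV⁴ → 1/(ℏ³c⁵) × (1 GeV in J)⁴ = 2.316e20 kg/m³.
Convert the energy scale: 9.20 keV⁴ = 9.20e-24 GeV⁴.
Result: 9.20e-24 × 2.316e20 = 2.131e-3 kg/m³.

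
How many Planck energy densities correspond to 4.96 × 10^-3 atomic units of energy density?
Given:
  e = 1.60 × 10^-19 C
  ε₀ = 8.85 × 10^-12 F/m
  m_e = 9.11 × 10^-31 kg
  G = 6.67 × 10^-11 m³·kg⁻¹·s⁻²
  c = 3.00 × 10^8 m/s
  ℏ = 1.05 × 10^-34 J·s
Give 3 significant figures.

atomic unit of energy density: u_au = E_h/a₀³ = m_e⁴e¹⁰/((4πε₀)⁵ℏ⁸) = 3.01 × 10^13 J/m³
Planck energy density: u_P = c⁷/(ℏG²) = 4.68 × 10^113 J/m³
4.96 × 10^-3 × 3.01 × 10^13 / 4.68 × 10^113 = 3.19 × 10^-103

3.19 × 10^-103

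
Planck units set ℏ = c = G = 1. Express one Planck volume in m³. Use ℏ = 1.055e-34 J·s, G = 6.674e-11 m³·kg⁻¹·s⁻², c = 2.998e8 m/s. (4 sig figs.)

4.224e-105 m³

From ℏ = c = G = 1 the volume scale is V_P = (ℏG/c³)^(3/2).
  = √(1.784e-209)
  = 4.224e-105 m³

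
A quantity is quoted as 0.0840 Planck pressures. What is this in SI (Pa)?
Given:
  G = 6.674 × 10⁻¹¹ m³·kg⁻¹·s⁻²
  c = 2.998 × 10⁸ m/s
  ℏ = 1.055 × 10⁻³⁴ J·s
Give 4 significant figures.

3.891 × 10¹¹² Pa

One Planck pressure: p_P = c⁷/(ℏG²) = 4.632 × 10¹¹³ Pa.
0.0840 × 4.632 × 10¹¹³ Pa = 3.891 × 10¹¹² Pa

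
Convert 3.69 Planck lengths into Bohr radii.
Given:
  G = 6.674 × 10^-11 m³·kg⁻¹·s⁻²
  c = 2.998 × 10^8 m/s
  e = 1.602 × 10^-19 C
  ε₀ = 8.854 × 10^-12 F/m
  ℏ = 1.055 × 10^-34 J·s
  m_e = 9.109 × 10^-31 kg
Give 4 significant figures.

Planck length: ℓ_P = √(ℏG/c³) = 1.616 × 10^-35 m
Bohr radius: a₀ = 4πε₀ℏ²/(m_e e²) = 5.297 × 10^-11 m
3.69 × 1.616 × 10^-35 / 5.297 × 10^-11 = 1.126 × 10^-24

1.126 × 10^-24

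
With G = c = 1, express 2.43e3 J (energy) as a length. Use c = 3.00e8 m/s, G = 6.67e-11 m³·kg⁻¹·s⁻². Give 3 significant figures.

Energy → length via G/c⁴.
2.43e3 J × (G/c⁴) = 2.00e-41 m

2.00e-41 m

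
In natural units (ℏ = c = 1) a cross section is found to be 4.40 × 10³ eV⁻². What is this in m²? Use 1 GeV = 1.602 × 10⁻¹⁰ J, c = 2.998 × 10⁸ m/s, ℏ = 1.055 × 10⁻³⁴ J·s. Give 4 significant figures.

Area is [L]² = [E]⁻²·(ℏc)²; restore (ℏc)².
1 GeV⁻² → (ℏc)² × (1 GeV in J)⁻² = 3.898 × 10⁻³² m².
Convert the energy scale: 4.40 × 10³ eV⁻² = 4.40 × 10²¹ GeV⁻².
Result: 4.40 × 10²¹ × 3.898 × 10⁻³² = 1.715 × 10⁻¹⁰ m².

1.715 × 10⁻¹⁰ m²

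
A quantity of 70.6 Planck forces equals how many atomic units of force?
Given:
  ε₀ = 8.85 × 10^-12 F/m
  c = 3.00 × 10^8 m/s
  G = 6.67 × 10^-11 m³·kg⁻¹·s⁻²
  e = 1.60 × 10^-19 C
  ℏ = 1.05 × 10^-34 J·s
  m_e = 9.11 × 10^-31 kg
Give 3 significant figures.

Planck force: F_P = c⁴/G = 1.21 × 10^44 N
atomic unit of force: F_au = E_h/a₀ = m_e²e⁶/((4πε₀)³ℏ⁴) = 8.33 × 10^-8 N
70.6 × 1.21 × 10^44 / 8.33 × 10^-8 = 1.03 × 10^53

1.03 × 10^53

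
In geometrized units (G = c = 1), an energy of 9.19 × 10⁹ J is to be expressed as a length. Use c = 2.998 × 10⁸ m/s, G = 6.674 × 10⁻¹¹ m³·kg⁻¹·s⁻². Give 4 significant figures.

Energy → length via G/c⁴.
9.19 × 10⁹ J × (G/c⁴) = 7.592 × 10⁻³⁵ m

7.592 × 10⁻³⁵ m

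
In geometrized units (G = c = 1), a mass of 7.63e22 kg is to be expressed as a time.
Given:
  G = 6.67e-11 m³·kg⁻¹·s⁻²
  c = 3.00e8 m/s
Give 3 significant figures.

Mass → time via G/c³.
7.63e22 kg × (G/c³) = 1.88e-13 s

1.88e-13 s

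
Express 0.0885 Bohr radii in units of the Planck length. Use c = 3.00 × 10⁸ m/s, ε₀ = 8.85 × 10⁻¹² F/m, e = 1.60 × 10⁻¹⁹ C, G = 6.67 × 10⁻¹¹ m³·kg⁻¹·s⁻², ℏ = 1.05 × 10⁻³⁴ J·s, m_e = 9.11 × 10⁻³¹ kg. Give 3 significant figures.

Bohr radius: a₀ = 4πε₀ℏ²/(m_e e²) = 5.26 × 10⁻¹¹ m
Planck length: ℓ_P = √(ℏG/c³) = 1.61 × 10⁻³⁵ m
0.0885 × 5.26 × 10⁻¹¹ / 1.61 × 10⁻³⁵ = 2.89 × 10²³

2.89 × 10²³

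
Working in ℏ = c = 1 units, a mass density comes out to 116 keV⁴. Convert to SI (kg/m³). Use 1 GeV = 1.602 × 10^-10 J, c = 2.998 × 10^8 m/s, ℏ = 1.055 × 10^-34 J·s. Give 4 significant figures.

Mass density is [E]/(c²[L]³) = [E]⁴/(ℏ³c⁵).
1 GeV⁴ → 1/(ℏ³c⁵) × (1 GeV in J)⁴ = 2.316 × 10^20 kg/m³.
Convert the energy scale: 116 keV⁴ = 1.16 × 10^-22 GeV⁴.
Result: 1.16 × 10^-22 × 2.316 × 10^20 = 0.02687 kg/m³.

0.02687 kg/m³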